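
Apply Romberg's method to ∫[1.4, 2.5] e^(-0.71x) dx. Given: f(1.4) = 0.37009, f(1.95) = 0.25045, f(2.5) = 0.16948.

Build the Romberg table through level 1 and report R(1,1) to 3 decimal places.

R(0,0) (trapezoid, 1 panel, h=1.1000): 0.29676
R(1,0) (trapezoid, 2 panels, h=0.5500): 0.28613
R(1,1) = 0.28613 + (0.28613 − 0.29676)/3 = 0.28259

0.283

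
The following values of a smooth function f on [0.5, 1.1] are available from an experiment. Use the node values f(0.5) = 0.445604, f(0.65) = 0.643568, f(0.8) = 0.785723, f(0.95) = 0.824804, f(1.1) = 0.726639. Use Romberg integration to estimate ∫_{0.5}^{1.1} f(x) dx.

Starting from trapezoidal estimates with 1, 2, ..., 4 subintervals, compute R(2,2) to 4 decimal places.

R(0,0) (trapezoid, 1 panel, h=0.6000): 0.351673
R(1,0) (trapezoid, 2 panels, h=0.3000): 0.411553
R(2,0) (trapezoid, 4 panels, h=0.1500): 0.426032
R(1,1) = 0.411553 + (0.411553 − 0.351673)/3 = 0.431513
R(2,1) = 0.426032 + (0.426032 − 0.411553)/3 = 0.430858
R(2,2) = 0.430858 + (0.430858 − 0.431513)/15 = 0.430814

0.4308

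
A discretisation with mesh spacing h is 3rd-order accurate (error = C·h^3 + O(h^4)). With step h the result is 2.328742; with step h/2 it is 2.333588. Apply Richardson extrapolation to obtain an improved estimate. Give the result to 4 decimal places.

The leading error scales as h^3; refining by a factor of 2 reduces it by 2^3 = 8.
Extrapolated value = (8·A(h/2) − A(h)) / (8 − 1)
= (8·2.333588 − 2.328742) / 7
= 16.339962 / 7 = 2.334280

2.3343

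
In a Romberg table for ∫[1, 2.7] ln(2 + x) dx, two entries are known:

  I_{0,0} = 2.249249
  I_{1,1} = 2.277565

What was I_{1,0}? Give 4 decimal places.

2.2705

From I_{1,1} = (4·I_{1,0} − I_{0,0})/3, solve for I_{1,0}:
4·I_{1,0} = 3·2.277565 + 2.249249 = 9.081944
I_{1,0} = 2.270486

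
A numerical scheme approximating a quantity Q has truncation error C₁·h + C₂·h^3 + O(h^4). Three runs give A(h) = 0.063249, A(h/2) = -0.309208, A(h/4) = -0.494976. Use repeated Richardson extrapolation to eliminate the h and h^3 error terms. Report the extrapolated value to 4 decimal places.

-0.6806

First eliminate the h term (factor 2^1 = 2):
  B₁ = (2·(-0.309208) − 0.063249)/1 = -0.681665
  B₂ = (2·(-0.494976) − (-0.309208))/1 = -0.680744
Then eliminate the h^3 term (factor 2^3 = 8):
  (8·(-0.680744) − (-0.681665))/7 = -0.680612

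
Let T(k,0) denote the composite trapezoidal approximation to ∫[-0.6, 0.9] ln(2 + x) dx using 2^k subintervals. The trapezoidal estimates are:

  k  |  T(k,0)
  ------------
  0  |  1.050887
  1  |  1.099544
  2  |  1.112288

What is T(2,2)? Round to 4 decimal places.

1.1166

Richardson extrapolation on the trapezoidal column (denominator 4−1=3):
T(1,1) = 1.099544 + (1.099544 − 1.050887)/3 = 1.115763
T(2,1) = 1.112288 + (1.112288 − 1.099544)/3 = 1.116536
T(2,2) = (16·1.116536 − 1.115763) / 15 = 1.116588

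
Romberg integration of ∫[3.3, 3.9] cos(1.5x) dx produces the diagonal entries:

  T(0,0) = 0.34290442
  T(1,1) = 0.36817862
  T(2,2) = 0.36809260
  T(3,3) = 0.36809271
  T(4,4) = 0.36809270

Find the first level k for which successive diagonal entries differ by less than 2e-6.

k = 3

|T(1,1) − T(0,0)| = 0.02527420 ≥ 2e-6
|T(2,2) − T(1,1)| = 0.00008602 ≥ 2e-6
|T(3,3) − T(2,2)| = 0.00000011 < 2e-6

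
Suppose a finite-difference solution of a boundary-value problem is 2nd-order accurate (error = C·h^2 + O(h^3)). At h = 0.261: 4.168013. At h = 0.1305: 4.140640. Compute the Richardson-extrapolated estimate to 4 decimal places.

Extrapolated value = (4·A(h/2) − A(h)) / (4 − 1)
= (4·4.140640 − 4.168013) / 3
= 12.394547 / 3 = 4.131516

4.1315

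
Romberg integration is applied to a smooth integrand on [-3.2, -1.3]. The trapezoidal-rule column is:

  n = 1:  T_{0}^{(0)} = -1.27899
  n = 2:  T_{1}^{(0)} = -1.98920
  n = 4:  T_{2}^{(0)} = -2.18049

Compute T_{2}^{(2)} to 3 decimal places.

Richardson extrapolation on the trapezoidal column (denominator 4−1=3):
T_{1}^{(1)} = -1.98920 + (-1.98920 − (-1.27899))/3 = -2.22594
T_{2}^{(1)} = (4·(-2.18049) − (-1.98920)) / 3 = -2.24425
T_{2}^{(2)} = (16·(-2.24425) − (-2.22594)) / 15 = -2.24547

-2.245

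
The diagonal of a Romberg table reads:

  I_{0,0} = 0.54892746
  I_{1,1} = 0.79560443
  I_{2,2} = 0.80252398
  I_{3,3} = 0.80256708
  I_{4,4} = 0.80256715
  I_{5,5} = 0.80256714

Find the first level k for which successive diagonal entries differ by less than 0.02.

|I_{1,1} − I_{0,0}| = 0.24667697 ≥ 0.02
|I_{2,2} − I_{1,1}| = 0.00691955 < 0.02

k = 2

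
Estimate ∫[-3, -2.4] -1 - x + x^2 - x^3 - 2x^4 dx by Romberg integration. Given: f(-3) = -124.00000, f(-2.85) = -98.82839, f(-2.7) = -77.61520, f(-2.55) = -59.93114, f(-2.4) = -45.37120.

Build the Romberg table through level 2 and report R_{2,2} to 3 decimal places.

-47.982

R_{0,0} (trapezoid, 1 panel, h=0.6000): -50.81136
R_{1,0} (trapezoid, 2 panels, h=0.3000): -48.69024
R_{2,0} (trapezoid, 4 panels, h=0.1500): -48.15905
R_{1,1} = -48.69024 + (-48.69024 − (-50.81136))/3 = -47.98320
R_{2,1} = -48.15905 + (-48.15905 − (-48.69024))/3 = -47.98199
R_{2,2} = -47.98199 + (-47.98199 − (-47.98320))/15 = -47.98191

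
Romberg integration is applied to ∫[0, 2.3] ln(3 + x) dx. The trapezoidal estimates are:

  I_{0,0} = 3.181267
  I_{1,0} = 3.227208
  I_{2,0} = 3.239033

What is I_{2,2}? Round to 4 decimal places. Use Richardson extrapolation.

3.2430

Richardson extrapolation on the trapezoidal column (denominator 4−1=3):
I_{1,1} = (4·3.227208 − 3.181267) / 3 = 3.242522
I_{2,1} = 3.239033 + (3.239033 − 3.227208)/3 = 3.242975
I_{2,2} = (16·3.242975 − 3.242522) / 15 = 3.243005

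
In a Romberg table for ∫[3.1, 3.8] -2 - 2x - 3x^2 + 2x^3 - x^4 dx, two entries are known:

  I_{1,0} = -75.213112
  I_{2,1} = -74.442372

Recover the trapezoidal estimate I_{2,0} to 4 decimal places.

-74.6351

From I_{2,1} = (4·I_{2,0} − I_{1,0})/3, solve for I_{2,0}:
4·I_{2,0} = 3·(-74.442372) + (-75.213112) = -298.540228
I_{2,0} = -74.635057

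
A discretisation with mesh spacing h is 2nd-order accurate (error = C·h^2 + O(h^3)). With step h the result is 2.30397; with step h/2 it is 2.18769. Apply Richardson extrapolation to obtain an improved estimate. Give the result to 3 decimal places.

2.149

Extrapolated value = (4·A(h/2) − A(h)) / (4 − 1)
= (4·2.18769 − 2.30397) / 3
= 6.44679 / 3 = 2.14893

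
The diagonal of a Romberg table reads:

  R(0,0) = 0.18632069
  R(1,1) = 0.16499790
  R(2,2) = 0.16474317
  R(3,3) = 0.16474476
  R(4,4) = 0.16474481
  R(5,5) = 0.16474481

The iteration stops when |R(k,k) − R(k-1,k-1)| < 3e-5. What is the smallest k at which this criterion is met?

|R(1,1) − R(0,0)| = 0.02132279 ≥ 3e-5
|R(2,2) − R(1,1)| = 0.00025473 ≥ 3e-5
|R(3,3) − R(2,2)| = 0.00000159 < 3e-5

k = 3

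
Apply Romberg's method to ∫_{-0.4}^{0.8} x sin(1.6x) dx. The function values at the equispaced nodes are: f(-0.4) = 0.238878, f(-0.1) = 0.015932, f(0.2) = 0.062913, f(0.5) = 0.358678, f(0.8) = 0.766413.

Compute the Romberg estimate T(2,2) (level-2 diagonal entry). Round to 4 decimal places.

0.2637

T(0,0) (trapezoid, 1 panel, h=1.2000): 0.603175
T(1,0) (trapezoid, 2 panels, h=0.6000): 0.339335
T(2,0) (trapezoid, 4 panels, h=0.3000): 0.282051
T(1,1) = 0.339335 + (0.339335 − 0.603175)/3 = 0.251388
T(2,1) = 0.282051 + (0.282051 − 0.339335)/3 = 0.262956
T(2,2) = 0.262956 + (0.262956 − 0.251388)/15 = 0.263727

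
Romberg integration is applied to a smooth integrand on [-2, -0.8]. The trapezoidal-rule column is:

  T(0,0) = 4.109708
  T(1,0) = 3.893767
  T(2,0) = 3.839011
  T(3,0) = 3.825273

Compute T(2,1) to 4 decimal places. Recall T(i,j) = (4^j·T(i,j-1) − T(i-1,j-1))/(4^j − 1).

Richardson extrapolation on the trapezoidal column (denominator 4−1=3):
T(2,1) = (4·3.839011 − 3.893767) / 3 = 3.820759

3.8208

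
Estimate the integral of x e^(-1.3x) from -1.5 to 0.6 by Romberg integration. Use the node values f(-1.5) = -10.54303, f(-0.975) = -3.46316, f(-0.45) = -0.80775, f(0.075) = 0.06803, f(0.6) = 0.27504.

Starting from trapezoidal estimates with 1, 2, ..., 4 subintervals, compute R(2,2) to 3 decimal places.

R(0,0) (trapezoid, 1 panel, h=2.1000): -10.78139
R(1,0) (trapezoid, 2 panels, h=1.0500): -6.23883
R(2,0) (trapezoid, 4 panels, h=0.5250): -4.90186
R(1,1) = -6.23883 + (-6.23883 − (-10.78139))/3 = -4.72464
R(2,1) = -4.90186 + (-4.90186 − (-6.23883))/3 = -4.45620
R(2,2) = -4.45620 + (-4.45620 − (-4.72464))/15 = -4.43830

-4.438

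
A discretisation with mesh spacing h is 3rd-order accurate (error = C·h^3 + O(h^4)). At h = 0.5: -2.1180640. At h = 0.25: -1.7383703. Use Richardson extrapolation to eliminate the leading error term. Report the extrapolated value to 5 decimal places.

Extrapolated value = (8·A(h/2) − A(h)) / (8 − 1)
= (8·(-1.7383703) − (-2.1180640)) / 7
= -11.7888984 / 7 = -1.6841283

-1.68413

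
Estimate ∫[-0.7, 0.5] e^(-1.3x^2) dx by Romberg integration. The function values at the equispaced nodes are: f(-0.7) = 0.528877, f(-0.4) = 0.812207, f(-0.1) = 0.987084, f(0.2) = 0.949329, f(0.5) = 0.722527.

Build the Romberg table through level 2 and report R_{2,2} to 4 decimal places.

R_{0,0} (trapezoid, 1 panel, h=1.2000): 0.750842
R_{1,0} (trapezoid, 2 panels, h=0.6000): 0.967672
R_{2,0} (trapezoid, 4 panels, h=0.3000): 1.012297
R_{1,1} = 0.967672 + (0.967672 − 0.750842)/3 = 1.039949
R_{2,1} = 1.012297 + (1.012297 − 0.967672)/3 = 1.027172
R_{2,2} = 1.027172 + (1.027172 − 1.039949)/15 = 1.026320

1.0263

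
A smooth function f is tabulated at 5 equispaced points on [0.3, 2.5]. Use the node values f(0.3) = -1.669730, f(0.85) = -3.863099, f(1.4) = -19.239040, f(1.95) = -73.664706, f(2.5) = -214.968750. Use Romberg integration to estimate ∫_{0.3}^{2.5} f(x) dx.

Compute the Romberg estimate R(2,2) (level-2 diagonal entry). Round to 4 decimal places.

R(0,0) (trapezoid, 1 panel, h=2.2000): -238.302328
R(1,0) (trapezoid, 2 panels, h=1.1000): -140.314108
R(2,0) (trapezoid, 4 panels, h=0.5500): -112.797347
R(1,1) = -140.314108 + (-140.314108 − (-238.302328))/3 = -107.651368
R(2,1) = -112.797347 + (-112.797347 − (-140.314108))/3 = -103.625093
R(2,2) = -103.625093 + (-103.625093 − (-107.651368))/15 = -103.356675

-103.3567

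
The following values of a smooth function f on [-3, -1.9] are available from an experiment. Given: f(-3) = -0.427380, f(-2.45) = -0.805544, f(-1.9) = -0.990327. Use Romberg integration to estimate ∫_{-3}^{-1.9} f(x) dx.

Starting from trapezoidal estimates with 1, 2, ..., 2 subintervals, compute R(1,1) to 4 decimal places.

R(0,0) (trapezoid, 1 panel, h=1.1000): -0.779739
R(1,0) (trapezoid, 2 panels, h=0.5500): -0.832919
R(1,1) = -0.832919 + (-0.832919 − (-0.779739))/3 = -0.850646

-0.8506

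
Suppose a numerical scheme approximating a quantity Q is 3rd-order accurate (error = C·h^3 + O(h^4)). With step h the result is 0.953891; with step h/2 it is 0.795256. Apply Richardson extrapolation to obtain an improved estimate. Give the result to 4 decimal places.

0.7726

Extrapolated value = (8·A(h/2) − A(h)) / (8 − 1)
= (8·0.795256 − 0.953891) / 7
= 5.408157 / 7 = 0.772594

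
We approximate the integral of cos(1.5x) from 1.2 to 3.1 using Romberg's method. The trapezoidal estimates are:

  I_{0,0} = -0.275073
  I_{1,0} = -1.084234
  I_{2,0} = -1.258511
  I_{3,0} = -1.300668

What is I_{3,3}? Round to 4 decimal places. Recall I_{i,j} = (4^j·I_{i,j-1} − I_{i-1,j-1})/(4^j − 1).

-1.3146

I_{1,1} = -1.084234 + (-1.084234 − (-0.275073))/3 = -1.353954
I_{2,1} = (4·(-1.258511) − (-1.084234)) / 3 = -1.316603
I_{3,1} = (4·(-1.300668) − (-1.258511)) / 3 = -1.314720
I_{2,2} = -1.316603 + (-1.316603 − (-1.353954))/15 = -1.314113
I_{3,2} = (16·(-1.314720) − (-1.316603)) / 15 = -1.314594
I_{3,3} = (64·(-1.314594) − (-1.314113)) / 63 = -1.314602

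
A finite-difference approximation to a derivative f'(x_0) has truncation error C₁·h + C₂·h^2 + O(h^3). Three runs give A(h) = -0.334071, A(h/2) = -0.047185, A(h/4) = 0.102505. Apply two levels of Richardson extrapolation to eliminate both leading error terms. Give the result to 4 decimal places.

First eliminate the h term (factor 2^1 = 2):
  B₁ = (2·(-0.047185) − (-0.334071))/1 = 0.239701
  B₂ = (2·0.102505 − (-0.047185))/1 = 0.252195
Then eliminate the h^2 term (factor 2^2 = 4):
  (4·0.252195 − 0.239701)/3 = 0.256360

0.2564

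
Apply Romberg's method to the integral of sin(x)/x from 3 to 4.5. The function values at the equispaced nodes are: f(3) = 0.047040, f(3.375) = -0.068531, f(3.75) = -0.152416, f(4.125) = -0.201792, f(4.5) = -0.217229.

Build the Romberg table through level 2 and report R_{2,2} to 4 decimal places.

R_{0,0} (trapezoid, 1 panel, h=1.5000): -0.127642
R_{1,0} (trapezoid, 2 panels, h=0.7500): -0.178133
R_{2,0} (trapezoid, 4 panels, h=0.3750): -0.190438
R_{1,1} = -0.178133 + (-0.178133 − (-0.127642))/3 = -0.194963
R_{2,1} = -0.190438 + (-0.190438 − (-0.178133))/3 = -0.194540
R_{2,2} = -0.194540 + (-0.194540 − (-0.194963))/15 = -0.194512

-0.1945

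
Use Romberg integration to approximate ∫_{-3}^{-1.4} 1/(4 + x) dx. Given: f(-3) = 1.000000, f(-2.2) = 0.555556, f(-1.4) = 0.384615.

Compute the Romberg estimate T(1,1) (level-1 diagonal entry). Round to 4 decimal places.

0.9618

T(0,0) (trapezoid, 1 panel, h=1.6000): 1.107692
T(1,0) (trapezoid, 2 panels, h=0.8000): 0.998291
T(1,1) = 0.998291 + (0.998291 − 1.107692)/3 = 0.961824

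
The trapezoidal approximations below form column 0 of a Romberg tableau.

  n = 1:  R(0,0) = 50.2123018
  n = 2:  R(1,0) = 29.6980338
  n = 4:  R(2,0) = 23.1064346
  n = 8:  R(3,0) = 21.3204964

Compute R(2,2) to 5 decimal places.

20.77919

Richardson extrapolation on the trapezoidal column (denominator 4−1=3):
R(1,1) = 29.6980338 + (29.6980338 − 50.2123018)/3 = 22.8599445
R(2,1) = (4·23.1064346 − 29.6980338) / 3 = 20.9092349
R(2,2) = (16·20.9092349 − 22.8599445) / 15 = 20.7791876
(Column j=1 coincides with Simpson's rule on the same nodes.)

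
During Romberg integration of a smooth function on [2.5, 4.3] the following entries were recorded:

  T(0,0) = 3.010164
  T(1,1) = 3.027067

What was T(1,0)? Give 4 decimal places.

3.0228

From T(1,1) = (4·T(1,0) − T(0,0))/3, solve for T(1,0):
4·T(1,0) = 3·3.027067 + 3.010164 = 12.091365
T(1,0) = 3.022841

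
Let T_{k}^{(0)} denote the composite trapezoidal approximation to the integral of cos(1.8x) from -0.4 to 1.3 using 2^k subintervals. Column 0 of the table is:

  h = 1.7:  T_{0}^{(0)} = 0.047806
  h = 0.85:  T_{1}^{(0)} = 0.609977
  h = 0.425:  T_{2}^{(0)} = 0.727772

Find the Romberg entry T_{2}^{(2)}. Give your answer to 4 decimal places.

0.7650

T_{1}^{(1)} = (4·0.609977 − 0.047806) / 3 = 0.797367
T_{2}^{(1)} = (4·0.727772 − 0.609977) / 3 = 0.767037
T_{2}^{(2)} = (16·0.767037 − 0.797367) / 15 = 0.765015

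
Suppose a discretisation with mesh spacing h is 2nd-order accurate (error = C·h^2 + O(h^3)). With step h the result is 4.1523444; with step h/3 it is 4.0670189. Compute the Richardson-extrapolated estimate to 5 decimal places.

Extrapolated value = (9·A(h/3) − A(h)) / (9 − 1)
= (9·4.0670189 − 4.1523444) / 8
= 32.4508257 / 8 = 4.0563532

4.05635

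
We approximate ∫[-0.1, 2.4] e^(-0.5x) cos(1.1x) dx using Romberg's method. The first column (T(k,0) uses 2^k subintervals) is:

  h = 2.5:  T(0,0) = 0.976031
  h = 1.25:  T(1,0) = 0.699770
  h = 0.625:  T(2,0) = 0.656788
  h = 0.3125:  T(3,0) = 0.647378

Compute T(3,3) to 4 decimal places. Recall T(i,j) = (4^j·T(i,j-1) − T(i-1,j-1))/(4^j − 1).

0.6444

Richardson extrapolation on the trapezoidal column (denominator 4−1=3):
T(1,1) = (4·0.699770 − 0.976031) / 3 = 0.607683
T(2,1) = (4·0.656788 − 0.699770) / 3 = 0.642461
T(3,1) = (4·0.647378 − 0.656788) / 3 = 0.644241
T(2,2) = 0.642461 + (0.642461 − 0.607683)/15 = 0.644780
T(3,2) = 0.644241 + (0.644241 − 0.642461)/15 = 0.644360
T(3,3) = 0.644360 + (0.644360 − 0.644780)/63 = 0.644353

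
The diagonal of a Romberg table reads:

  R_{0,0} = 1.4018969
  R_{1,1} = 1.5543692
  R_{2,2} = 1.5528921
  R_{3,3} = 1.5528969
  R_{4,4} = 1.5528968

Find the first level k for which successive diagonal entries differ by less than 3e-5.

|R_{1,1} − R_{0,0}| = 0.1524723 ≥ 3e-5
|R_{2,2} − R_{1,1}| = 0.0014771 ≥ 3e-5
|R_{3,3} − R_{2,2}| = 0.0000048 < 3e-5

k = 3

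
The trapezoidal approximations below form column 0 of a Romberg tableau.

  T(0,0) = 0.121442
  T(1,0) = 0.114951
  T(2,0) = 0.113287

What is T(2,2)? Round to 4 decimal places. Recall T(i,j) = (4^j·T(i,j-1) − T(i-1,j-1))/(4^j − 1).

Richardson extrapolation on the trapezoidal column (denominator 4−1=3):
T(1,1) = (4·0.114951 − 0.121442) / 3 = 0.112787
T(2,1) = (4·0.113287 − 0.114951) / 3 = 0.112732
T(2,2) = 0.112732 + (0.112732 − 0.112787)/15 = 0.112728

0.1127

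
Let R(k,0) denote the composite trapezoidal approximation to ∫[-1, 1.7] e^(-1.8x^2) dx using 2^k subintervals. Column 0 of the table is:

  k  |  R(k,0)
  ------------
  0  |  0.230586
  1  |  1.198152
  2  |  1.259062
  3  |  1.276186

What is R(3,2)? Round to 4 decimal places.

R(2,1) = (4·1.259062 − 1.198152) / 3 = 1.279365
R(3,1) = (4·1.276186 − 1.259062) / 3 = 1.281894
R(3,2) = 1.281894 + (1.281894 − 1.279365)/15 = 1.282063

1.2821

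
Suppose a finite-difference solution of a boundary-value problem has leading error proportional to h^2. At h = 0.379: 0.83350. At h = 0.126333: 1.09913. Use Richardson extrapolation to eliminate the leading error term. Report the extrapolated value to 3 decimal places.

Extrapolated value = (9·A(h/3) − A(h)) / (9 − 1)
= (9·1.09913 − 0.83350) / 8
= 9.05867 / 8 = 1.13233

1.132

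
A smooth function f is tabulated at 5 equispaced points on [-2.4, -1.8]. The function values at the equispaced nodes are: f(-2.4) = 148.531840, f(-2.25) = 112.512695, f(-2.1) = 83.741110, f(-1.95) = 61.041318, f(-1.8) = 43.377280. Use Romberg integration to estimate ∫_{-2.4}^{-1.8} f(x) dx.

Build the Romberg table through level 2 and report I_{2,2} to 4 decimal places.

I_{0,0} (trapezoid, 1 panel, h=0.6000): 57.572736
I_{1,0} (trapezoid, 2 panels, h=0.3000): 53.908701
I_{2,0} (trapezoid, 4 panels, h=0.1500): 52.987452
I_{1,1} = 53.908701 + (53.908701 − 57.572736)/3 = 52.687356
I_{2,1} = 52.987452 + (52.987452 − 53.908701)/3 = 52.680369
I_{2,2} = 52.680369 + (52.680369 − 52.687356)/15 = 52.679903

52.6799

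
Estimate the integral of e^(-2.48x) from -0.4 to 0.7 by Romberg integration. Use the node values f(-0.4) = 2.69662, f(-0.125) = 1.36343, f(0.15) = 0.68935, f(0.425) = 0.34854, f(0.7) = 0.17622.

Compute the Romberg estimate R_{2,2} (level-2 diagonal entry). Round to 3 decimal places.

1.016

R_{0,0} (trapezoid, 1 panel, h=1.1000): 1.58006
R_{1,0} (trapezoid, 2 panels, h=0.5500): 1.16917
R_{2,0} (trapezoid, 4 panels, h=0.2750): 1.05538
R_{1,1} = 1.16917 + (1.16917 − 1.58006)/3 = 1.03221
R_{2,1} = 1.05538 + (1.05538 − 1.16917)/3 = 1.01745
R_{2,2} = 1.01745 + (1.01745 − 1.03221)/15 = 1.01647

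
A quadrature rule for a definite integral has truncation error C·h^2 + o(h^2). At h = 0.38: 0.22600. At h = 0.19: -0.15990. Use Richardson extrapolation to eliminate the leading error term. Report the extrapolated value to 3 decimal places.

-0.289

The leading error scales as h^2; refining by a factor of 2 reduces it by 2^2 = 4.
Extrapolated value = (4·A(h/2) − A(h)) / (4 − 1)
= (4·(-0.15990) − 0.22600) / 3
= -0.86560 / 3 = -0.28853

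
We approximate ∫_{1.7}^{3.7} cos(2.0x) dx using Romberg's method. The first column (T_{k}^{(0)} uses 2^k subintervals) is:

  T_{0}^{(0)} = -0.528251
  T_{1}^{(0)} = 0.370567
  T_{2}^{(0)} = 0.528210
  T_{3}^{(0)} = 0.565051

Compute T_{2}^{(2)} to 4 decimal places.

T_{1}^{(1)} = 0.370567 + (0.370567 − (-0.528251))/3 = 0.670173
T_{2}^{(1)} = (4·0.528210 − 0.370567) / 3 = 0.580758
T_{2}^{(2)} = (16·0.580758 − 0.670173) / 15 = 0.574797

0.5748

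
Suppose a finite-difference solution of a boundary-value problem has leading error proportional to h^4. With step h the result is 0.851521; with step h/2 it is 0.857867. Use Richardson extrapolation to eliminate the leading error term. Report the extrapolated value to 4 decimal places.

0.8583

The leading error scales as h^4; refining by a factor of 2 reduces it by 2^4 = 16.
Extrapolated value = (16·A(h/2) − A(h)) / (16 − 1)
= (16·0.857867 − 0.851521) / 15
= 12.874351 / 15 = 0.858290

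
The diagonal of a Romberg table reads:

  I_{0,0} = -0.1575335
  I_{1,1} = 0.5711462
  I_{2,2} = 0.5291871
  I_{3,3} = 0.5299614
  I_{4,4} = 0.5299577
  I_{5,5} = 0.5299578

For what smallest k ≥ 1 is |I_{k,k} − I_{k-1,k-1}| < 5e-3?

|I_{1,1} − I_{0,0}| = 0.7286797 ≥ 5e-3
|I_{2,2} − I_{1,1}| = 0.0419591 ≥ 5e-3
|I_{3,3} − I_{2,2}| = 0.0007743 < 5e-3

k = 3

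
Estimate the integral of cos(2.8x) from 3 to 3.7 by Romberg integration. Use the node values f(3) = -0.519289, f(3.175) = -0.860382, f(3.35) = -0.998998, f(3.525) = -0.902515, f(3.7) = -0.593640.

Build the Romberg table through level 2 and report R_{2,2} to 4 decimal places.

R_{0,0} (trapezoid, 1 panel, h=0.7000): -0.389525
R_{1,0} (trapezoid, 2 panels, h=0.3500): -0.544412
R_{2,0} (trapezoid, 4 panels, h=0.1750): -0.580713
R_{1,1} = -0.544412 + (-0.544412 − (-0.389525))/3 = -0.596041
R_{2,1} = -0.580713 + (-0.580713 − (-0.544412))/3 = -0.592813
R_{2,2} = -0.592813 + (-0.592813 − (-0.596041))/15 = -0.592598

-0.5926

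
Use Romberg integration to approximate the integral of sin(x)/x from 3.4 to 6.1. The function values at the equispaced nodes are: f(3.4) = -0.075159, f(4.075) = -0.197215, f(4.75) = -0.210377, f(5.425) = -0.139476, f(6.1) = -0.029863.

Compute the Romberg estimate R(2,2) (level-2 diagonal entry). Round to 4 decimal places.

-0.4210

R(0,0) (trapezoid, 1 panel, h=2.7000): -0.141780
R(1,0) (trapezoid, 2 panels, h=1.3500): -0.354899
R(2,0) (trapezoid, 4 panels, h=0.6750): -0.404716
R(1,1) = -0.354899 + (-0.354899 − (-0.141780))/3 = -0.425939
R(2,1) = -0.404716 + (-0.404716 − (-0.354899))/3 = -0.421322
R(2,2) = -0.421322 + (-0.421322 − (-0.425939))/15 = -0.421014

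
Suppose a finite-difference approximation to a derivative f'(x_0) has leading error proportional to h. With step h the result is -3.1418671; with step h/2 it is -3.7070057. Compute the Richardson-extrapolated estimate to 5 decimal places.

-4.27214

The leading error scales as h; refining by a factor of 2 reduces it by 2^1 = 2.
Extrapolated value = (2·A(h/2) − A(h)) / (2 − 1)
= (2·(-3.7070057) − (-3.1418671)) / 1
= -4.2721443 / 1 = -4.2721443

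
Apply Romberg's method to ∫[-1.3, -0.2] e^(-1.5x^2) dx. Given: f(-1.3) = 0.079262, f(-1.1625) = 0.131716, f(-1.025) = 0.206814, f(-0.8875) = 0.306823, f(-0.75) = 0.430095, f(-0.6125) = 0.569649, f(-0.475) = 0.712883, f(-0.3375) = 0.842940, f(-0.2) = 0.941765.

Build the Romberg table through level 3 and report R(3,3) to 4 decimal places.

0.5099

R(0,0) (trapezoid, 1 panel, h=1.1000): 0.561565
R(1,0) (trapezoid, 2 panels, h=0.5500): 0.517335
R(2,0) (trapezoid, 4 panels, h=0.2750): 0.511584
R(3,0) (trapezoid, 8 panels, h=0.1375): 0.510322
R(1,1) = 0.517335 + (0.517335 − 0.561565)/3 = 0.502592
R(2,1) = 0.511584 + (0.511584 − 0.517335)/3 = 0.509667
R(3,1) = 0.510322 + (0.510322 − 0.511584)/3 = 0.509901
R(2,2) = 0.509667 + (0.509667 − 0.502592)/15 = 0.510139
R(3,2) = 0.509901 + (0.509901 − 0.509667)/15 = 0.509917
R(3,3) = 0.509917 + (0.509917 − 0.510139)/63 = 0.509913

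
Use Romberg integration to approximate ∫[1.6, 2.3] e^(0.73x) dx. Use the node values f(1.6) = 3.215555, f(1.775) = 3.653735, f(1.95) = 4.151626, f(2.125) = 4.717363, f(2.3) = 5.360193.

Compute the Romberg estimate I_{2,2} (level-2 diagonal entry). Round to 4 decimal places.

2.9379

I_{0,0} (trapezoid, 1 panel, h=0.7000): 3.001512
I_{1,0} (trapezoid, 2 panels, h=0.3500): 2.953825
I_{2,0} (trapezoid, 4 panels, h=0.1750): 2.941855
I_{1,1} = 2.953825 + (2.953825 − 3.001512)/3 = 2.937929
I_{2,1} = 2.941855 + (2.941855 − 2.953825)/3 = 2.937865
I_{2,2} = 2.937865 + (2.937865 − 2.937929)/15 = 2.937861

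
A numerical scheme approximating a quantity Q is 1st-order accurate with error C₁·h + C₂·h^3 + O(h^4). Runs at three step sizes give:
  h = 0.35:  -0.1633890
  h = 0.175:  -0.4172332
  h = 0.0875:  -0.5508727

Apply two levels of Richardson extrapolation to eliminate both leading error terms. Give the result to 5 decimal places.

First eliminate the h term (factor 2^1 = 2):
  B₁ = (2·(-0.4172332) − (-0.1633890))/1 = -0.6710774
  B₂ = (2·(-0.5508727) − (-0.4172332))/1 = -0.6845122
Then eliminate the h^3 term (factor 2^3 = 8):
  (8·(-0.6845122) − (-0.6710774))/7 = -0.6864315

-0.68643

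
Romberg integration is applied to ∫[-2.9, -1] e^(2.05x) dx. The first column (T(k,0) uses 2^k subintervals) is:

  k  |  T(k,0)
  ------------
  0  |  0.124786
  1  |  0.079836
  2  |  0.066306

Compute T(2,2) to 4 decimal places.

Richardson extrapolation on the trapezoidal column (denominator 4−1=3):
T(1,1) = (4·0.079836 − 0.124786) / 3 = 0.064853
T(2,1) = 0.066306 + (0.066306 − 0.079836)/3 = 0.061796
T(2,2) = (16·0.061796 − 0.064853) / 15 = 0.061592
(Column j=1 coincides with Simpson's rule on the same nodes.)

0.0616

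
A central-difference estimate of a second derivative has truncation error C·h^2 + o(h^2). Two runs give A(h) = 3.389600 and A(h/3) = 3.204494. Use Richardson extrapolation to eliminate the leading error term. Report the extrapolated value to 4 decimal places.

3.1814

Extrapolated value = (9·A(h/3) − A(h)) / (9 − 1)
= (9·3.204494 − 3.389600) / 8
= 25.450846 / 8 = 3.181356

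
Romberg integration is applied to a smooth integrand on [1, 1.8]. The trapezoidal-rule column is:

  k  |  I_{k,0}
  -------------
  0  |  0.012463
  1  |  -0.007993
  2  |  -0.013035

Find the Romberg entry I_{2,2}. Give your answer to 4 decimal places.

-0.0147

I_{1,1} = (4·(-0.007993) − 0.012463) / 3 = -0.014812
I_{2,1} = -0.013035 + (-0.013035 − (-0.007993))/3 = -0.014716
I_{2,2} = (16·(-0.014716) − (-0.014812)) / 15 = -0.014710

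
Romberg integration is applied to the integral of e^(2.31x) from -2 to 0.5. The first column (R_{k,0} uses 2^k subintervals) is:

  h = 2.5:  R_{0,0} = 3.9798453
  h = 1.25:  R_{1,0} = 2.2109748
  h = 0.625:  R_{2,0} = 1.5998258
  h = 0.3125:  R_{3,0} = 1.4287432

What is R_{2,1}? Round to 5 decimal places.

1.39611

Richardson extrapolation on the trapezoidal column (denominator 4−1=3):
R_{2,1} = (4·1.5998258 − 2.2109748) / 3 = 1.3961095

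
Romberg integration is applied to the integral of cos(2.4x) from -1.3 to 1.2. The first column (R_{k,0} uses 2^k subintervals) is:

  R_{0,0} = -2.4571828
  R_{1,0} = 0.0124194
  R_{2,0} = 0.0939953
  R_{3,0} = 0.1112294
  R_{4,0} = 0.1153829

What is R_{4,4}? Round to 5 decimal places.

0.11675

Richardson extrapolation on the trapezoidal column (denominator 4−1=3):
R_{1,1} = 0.0124194 + (0.0124194 − (-2.4571828))/3 = 0.8356201
R_{2,1} = (4·0.0939953 − 0.0124194) / 3 = 0.1211873
R_{3,1} = 0.1112294 + (0.1112294 − 0.0939953)/3 = 0.1169741
R_{4,1} = 0.1153829 + (0.1153829 − 0.1112294)/3 = 0.1167674
R_{2,2} = (16·0.1211873 − 0.8356201) / 15 = 0.0735584
R_{3,2} = 0.1169741 + (0.1169741 − 0.1211873)/15 = 0.1166932
R_{4,2} = 0.1167674 + (0.1167674 − 0.1169741)/15 = 0.1167536
R_{3,3} = (64·0.1166932 − 0.0735584) / 63 = 0.1173779
R_{4,3} = (64·0.1167536 − 0.1166932) / 63 = 0.1167546
R_{4,4} = (256·0.1167546 − 0.1173779) / 255 = 0.1167522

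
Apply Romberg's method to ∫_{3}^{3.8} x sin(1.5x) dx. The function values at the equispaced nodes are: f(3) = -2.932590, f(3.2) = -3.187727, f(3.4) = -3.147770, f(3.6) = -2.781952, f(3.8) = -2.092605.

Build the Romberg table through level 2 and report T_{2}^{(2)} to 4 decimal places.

T_{0}^{(0)} (trapezoid, 1 panel, h=0.8000): -2.010078
T_{1}^{(0)} (trapezoid, 2 panels, h=0.4000): -2.264147
T_{2}^{(0)} (trapezoid, 4 panels, h=0.2000): -2.326009
T_{1}^{(1)} = -2.264147 + (-2.264147 − (-2.010078))/3 = -2.348837
T_{2}^{(1)} = -2.326009 + (-2.326009 − (-2.264147))/3 = -2.346630
T_{2}^{(2)} = -2.346630 + (-2.346630 − (-2.348837))/15 = -2.346483

-2.3465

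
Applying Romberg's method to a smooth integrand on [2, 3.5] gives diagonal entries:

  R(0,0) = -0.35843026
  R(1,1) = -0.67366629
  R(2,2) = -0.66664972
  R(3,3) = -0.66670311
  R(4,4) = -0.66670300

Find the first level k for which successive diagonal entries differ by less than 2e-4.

|R(1,1) − R(0,0)| = 0.31523603 ≥ 2e-4
|R(2,2) − R(1,1)| = 0.00701657 ≥ 2e-4
|R(3,3) − R(2,2)| = 0.00005339 < 2e-4

k = 3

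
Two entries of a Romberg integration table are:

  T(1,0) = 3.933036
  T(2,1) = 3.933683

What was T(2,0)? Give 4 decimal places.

From T(2,1) = (4·T(2,0) − T(1,0))/3, solve for T(2,0):
4·T(2,0) = 3·3.933683 + 3.933036 = 15.734085
T(2,0) = 3.933521

3.9335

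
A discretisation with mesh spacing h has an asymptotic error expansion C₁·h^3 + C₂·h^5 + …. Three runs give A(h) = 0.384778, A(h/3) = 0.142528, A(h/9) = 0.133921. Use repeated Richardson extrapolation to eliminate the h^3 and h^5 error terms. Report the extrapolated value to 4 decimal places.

First eliminate the h^3 term (factor 3^3 = 27):
  B₁ = (27·0.142528 − 0.384778)/26 = 0.133211
  B₂ = (27·0.133921 − 0.142528)/26 = 0.133590
Then eliminate the h^5 term (factor 3^5 = 243):
  (243·0.133590 − 0.133211)/242 = 0.133592

0.1336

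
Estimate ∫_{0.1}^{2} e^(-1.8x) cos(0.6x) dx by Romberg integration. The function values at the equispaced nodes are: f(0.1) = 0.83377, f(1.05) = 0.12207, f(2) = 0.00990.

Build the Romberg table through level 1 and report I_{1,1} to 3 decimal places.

I_{0,0} (trapezoid, 1 panel, h=1.9000): 0.80149
I_{1,0} (trapezoid, 2 panels, h=0.9500): 0.51671
I_{1,1} = 0.51671 + (0.51671 − 0.80149)/3 = 0.42178

0.422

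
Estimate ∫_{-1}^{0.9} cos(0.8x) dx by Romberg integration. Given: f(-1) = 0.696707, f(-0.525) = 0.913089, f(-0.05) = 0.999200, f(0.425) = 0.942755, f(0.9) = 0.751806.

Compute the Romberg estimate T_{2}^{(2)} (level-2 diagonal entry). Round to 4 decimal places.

1.7209

T_{0}^{(0)} (trapezoid, 1 panel, h=1.9000): 1.376087
T_{1}^{(0)} (trapezoid, 2 panels, h=0.9500): 1.637284
T_{2}^{(0)} (trapezoid, 4 panels, h=0.4750): 1.700168
T_{1}^{(1)} = 1.637284 + (1.637284 − 1.376087)/3 = 1.724350
T_{2}^{(1)} = 1.700168 + (1.700168 − 1.637284)/3 = 1.721129
T_{2}^{(2)} = 1.721129 + (1.721129 − 1.724350)/15 = 1.720914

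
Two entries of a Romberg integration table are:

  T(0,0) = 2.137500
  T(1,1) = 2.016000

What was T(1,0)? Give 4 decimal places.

2.0464

From T(1,1) = (4·T(1,0) − T(0,0))/3, solve for T(1,0):
4·T(1,0) = 3·2.016000 + 2.137500 = 8.185500
T(1,0) = 2.046375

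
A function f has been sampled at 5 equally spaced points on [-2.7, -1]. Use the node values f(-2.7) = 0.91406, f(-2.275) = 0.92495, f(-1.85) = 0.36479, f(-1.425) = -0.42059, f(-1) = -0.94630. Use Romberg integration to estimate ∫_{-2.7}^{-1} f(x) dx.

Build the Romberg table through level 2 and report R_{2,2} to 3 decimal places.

R_{0,0} (trapezoid, 1 panel, h=1.7000): -0.02740
R_{1,0} (trapezoid, 2 panels, h=0.8500): 0.29637
R_{2,0} (trapezoid, 4 panels, h=0.4250): 0.36254
R_{1,1} = 0.29637 + (0.29637 − (-0.02740))/3 = 0.40429
R_{2,1} = 0.36254 + (0.36254 − 0.29637)/3 = 0.38460
R_{2,2} = 0.38460 + (0.38460 − 0.40429)/15 = 0.38329

0.383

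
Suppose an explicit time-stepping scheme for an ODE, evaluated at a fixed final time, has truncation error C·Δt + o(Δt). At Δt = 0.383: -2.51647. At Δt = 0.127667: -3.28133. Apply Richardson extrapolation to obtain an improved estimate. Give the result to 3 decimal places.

-3.664

The leading error scales as Δt; refining by a factor of 3 reduces it by 3^1 = 3.
Extrapolated value = (3·A(Δt/3) − A(Δt)) / (3 − 1)
= (3·(-3.28133) − (-2.51647)) / 2
= -7.32752 / 2 = -3.66376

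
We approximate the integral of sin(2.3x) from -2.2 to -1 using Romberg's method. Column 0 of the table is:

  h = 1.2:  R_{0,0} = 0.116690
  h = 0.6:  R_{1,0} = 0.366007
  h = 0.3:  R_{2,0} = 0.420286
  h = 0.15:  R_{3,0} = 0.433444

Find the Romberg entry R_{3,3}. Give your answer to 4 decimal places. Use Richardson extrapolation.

R_{1,1} = (4·0.366007 − 0.116690) / 3 = 0.449113
R_{2,1} = 0.420286 + (0.420286 − 0.366007)/3 = 0.438379
R_{3,1} = 0.433444 + (0.433444 − 0.420286)/3 = 0.437830
R_{2,2} = (16·0.438379 − 0.449113) / 15 = 0.437663
R_{3,2} = 0.437830 + (0.437830 − 0.438379)/15 = 0.437793
R_{3,3} = (64·0.437793 − 0.437663) / 63 = 0.437795

0.4378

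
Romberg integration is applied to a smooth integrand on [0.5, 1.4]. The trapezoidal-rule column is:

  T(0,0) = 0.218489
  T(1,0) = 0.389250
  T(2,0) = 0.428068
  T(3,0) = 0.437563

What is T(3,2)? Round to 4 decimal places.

T(2,1) = (4·0.428068 − 0.389250) / 3 = 0.441007
T(3,1) = 0.437563 + (0.437563 − 0.428068)/3 = 0.440728
T(3,2) = 0.440728 + (0.440728 − 0.441007)/15 = 0.440709
(Column j=1 coincides with Simpson's rule on the same nodes.)

0.4407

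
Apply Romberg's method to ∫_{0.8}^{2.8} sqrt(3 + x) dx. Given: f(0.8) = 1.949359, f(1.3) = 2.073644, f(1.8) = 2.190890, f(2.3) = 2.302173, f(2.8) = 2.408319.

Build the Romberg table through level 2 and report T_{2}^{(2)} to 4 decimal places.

4.3738

T_{0}^{(0)} (trapezoid, 1 panel, h=2.0000): 4.357678
T_{1}^{(0)} (trapezoid, 2 panels, h=1.0000): 4.369729
T_{2}^{(0)} (trapezoid, 4 panels, h=0.5000): 4.372773
T_{1}^{(1)} = 4.369729 + (4.369729 − 4.357678)/3 = 4.373746
T_{2}^{(1)} = 4.372773 + (4.372773 − 4.369729)/3 = 4.373788
T_{2}^{(2)} = 4.373788 + (4.373788 − 4.373746)/15 = 4.373791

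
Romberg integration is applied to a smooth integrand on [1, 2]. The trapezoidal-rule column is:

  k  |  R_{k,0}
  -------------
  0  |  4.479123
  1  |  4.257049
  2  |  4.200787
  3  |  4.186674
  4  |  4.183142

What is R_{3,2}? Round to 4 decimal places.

Richardson extrapolation on the trapezoidal column (denominator 4−1=3):
R_{2,1} = 4.200787 + (4.200787 − 4.257049)/3 = 4.182033
R_{3,1} = 4.186674 + (4.186674 − 4.200787)/3 = 4.181970
R_{3,2} = (16·4.181970 − 4.182033) / 15 = 4.181966
(Column j=1 coincides with Simpson's rule on the same nodes.)

4.1820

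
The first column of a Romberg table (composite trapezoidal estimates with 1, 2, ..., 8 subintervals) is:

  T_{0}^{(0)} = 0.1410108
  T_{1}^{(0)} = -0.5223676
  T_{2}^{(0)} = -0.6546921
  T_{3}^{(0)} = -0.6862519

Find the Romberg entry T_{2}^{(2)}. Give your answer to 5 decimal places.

-0.69582

T_{1}^{(1)} = -0.5223676 + (-0.5223676 − 0.1410108)/3 = -0.7434937
T_{2}^{(1)} = -0.6546921 + (-0.6546921 − (-0.5223676))/3 = -0.6988003
T_{2}^{(2)} = (16·(-0.6988003) − (-0.7434937)) / 15 = -0.6958207
(Column j=1 coincides with Simpson's rule on the same nodes.)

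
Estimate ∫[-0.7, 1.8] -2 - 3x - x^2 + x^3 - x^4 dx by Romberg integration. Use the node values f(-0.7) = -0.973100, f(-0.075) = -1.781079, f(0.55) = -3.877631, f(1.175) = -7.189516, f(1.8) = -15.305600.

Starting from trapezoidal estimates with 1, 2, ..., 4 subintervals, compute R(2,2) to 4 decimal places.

R(0,0) (trapezoid, 1 panel, h=2.5000): -20.348375
R(1,0) (trapezoid, 2 panels, h=1.2500): -15.021226
R(2,0) (trapezoid, 4 panels, h=0.6250): -13.117235
R(1,1) = -15.021226 + (-15.021226 − (-20.348375))/3 = -13.245510
R(2,1) = -13.117235 + (-13.117235 − (-15.021226))/3 = -12.482571
R(2,2) = -12.482571 + (-12.482571 − (-13.245510))/15 = -12.431708

-12.4317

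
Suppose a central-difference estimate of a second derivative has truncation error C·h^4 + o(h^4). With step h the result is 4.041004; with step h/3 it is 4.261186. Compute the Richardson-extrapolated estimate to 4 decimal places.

4.2639

Extrapolated value = (81·A(h/3) − A(h)) / (81 − 1)
= (81·4.261186 − 4.041004) / 80
= 341.115062 / 80 = 4.263938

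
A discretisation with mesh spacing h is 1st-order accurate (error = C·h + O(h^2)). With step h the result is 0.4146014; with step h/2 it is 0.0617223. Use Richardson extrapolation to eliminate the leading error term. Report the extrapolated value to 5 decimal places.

Extrapolated value = (2·A(h/2) − A(h)) / (2 − 1)
= (2·0.0617223 − 0.4146014) / 1
= -0.2911568 / 1 = -0.2911568

-0.29116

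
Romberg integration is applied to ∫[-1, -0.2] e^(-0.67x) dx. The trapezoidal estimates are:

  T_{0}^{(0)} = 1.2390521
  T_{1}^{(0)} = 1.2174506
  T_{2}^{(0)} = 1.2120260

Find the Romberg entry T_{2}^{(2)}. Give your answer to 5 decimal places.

T_{1}^{(1)} = 1.2174506 + (1.2174506 − 1.2390521)/3 = 1.2102501
T_{2}^{(1)} = (4·1.2120260 − 1.2174506) / 3 = 1.2102178
T_{2}^{(2)} = (16·1.2102178 − 1.2102501) / 15 = 1.2102156

1.21022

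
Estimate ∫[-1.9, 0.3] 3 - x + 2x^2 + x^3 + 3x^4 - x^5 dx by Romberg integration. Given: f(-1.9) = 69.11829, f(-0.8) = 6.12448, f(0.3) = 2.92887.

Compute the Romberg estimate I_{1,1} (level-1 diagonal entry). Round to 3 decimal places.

I_{0,0} (trapezoid, 1 panel, h=2.2000): 79.25188
I_{1,0} (trapezoid, 2 panels, h=1.1000): 46.36287
I_{1,1} = 46.36287 + (46.36287 − 79.25188)/3 = 35.39987

35.400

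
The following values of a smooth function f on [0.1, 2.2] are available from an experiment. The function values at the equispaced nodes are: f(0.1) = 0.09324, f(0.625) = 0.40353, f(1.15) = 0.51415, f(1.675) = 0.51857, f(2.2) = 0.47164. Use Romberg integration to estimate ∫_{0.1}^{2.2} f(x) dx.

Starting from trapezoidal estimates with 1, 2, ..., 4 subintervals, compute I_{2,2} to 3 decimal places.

I_{0,0} (trapezoid, 1 panel, h=2.1000): 0.59312
I_{1,0} (trapezoid, 2 panels, h=1.0500): 0.83642
I_{2,0} (trapezoid, 4 panels, h=0.5250): 0.90231
I_{1,1} = 0.83642 + (0.83642 − 0.59312)/3 = 0.91752
I_{2,1} = 0.90231 + (0.90231 − 0.83642)/3 = 0.92427
I_{2,2} = 0.92427 + (0.92427 − 0.91752)/15 = 0.92472

0.925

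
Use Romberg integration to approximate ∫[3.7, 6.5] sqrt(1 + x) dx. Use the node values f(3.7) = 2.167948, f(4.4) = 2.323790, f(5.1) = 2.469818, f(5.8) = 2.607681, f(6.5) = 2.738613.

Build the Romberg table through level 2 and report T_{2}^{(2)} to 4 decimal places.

T_{0}^{(0)} (trapezoid, 1 panel, h=2.8000): 6.869185
T_{1}^{(0)} (trapezoid, 2 panels, h=1.4000): 6.892338
T_{2}^{(0)} (trapezoid, 4 panels, h=0.7000): 6.898199
T_{1}^{(1)} = 6.892338 + (6.892338 − 6.869185)/3 = 6.900056
T_{2}^{(1)} = 6.898199 + (6.898199 − 6.892338)/3 = 6.900153
T_{2}^{(2)} = 6.900153 + (6.900153 − 6.900056)/15 = 6.900159

6.9002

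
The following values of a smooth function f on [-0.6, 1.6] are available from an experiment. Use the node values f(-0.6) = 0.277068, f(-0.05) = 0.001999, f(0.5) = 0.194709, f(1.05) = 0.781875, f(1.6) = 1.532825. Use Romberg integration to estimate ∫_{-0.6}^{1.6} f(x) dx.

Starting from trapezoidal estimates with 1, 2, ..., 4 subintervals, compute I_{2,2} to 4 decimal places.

0.9800

I_{0,0} (trapezoid, 1 panel, h=2.2000): 1.990882
I_{1,0} (trapezoid, 2 panels, h=1.1000): 1.209621
I_{2,0} (trapezoid, 4 panels, h=0.5500): 1.035941
I_{1,1} = 1.209621 + (1.209621 − 1.990882)/3 = 0.949201
I_{2,1} = 1.035941 + (1.035941 − 1.209621)/3 = 0.978048
I_{2,2} = 0.978048 + (0.978048 − 0.949201)/15 = 0.979971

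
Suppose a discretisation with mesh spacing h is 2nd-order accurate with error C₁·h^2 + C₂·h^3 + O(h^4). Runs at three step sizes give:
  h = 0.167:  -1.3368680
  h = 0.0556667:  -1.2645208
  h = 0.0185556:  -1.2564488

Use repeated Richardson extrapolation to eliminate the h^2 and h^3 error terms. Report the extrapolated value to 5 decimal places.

First eliminate the h^2 term (factor 3^2 = 9):
  B₁ = (9·(-1.2645208) − (-1.3368680))/8 = -1.2554774
  B₂ = (9·(-1.2564488) − (-1.2645208))/8 = -1.2554398
Then eliminate the h^3 term (factor 3^3 = 27):
  (27·(-1.2554398) − (-1.2554774))/26 = -1.2554384

-1.25544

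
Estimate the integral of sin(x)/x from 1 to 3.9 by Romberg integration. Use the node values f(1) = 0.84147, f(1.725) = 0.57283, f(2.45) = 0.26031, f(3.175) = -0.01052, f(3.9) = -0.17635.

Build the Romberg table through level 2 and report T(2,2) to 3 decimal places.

0.830

T(0,0) (trapezoid, 1 panel, h=2.9000): 0.96442
T(1,0) (trapezoid, 2 panels, h=1.4500): 0.85966
T(2,0) (trapezoid, 4 panels, h=0.7250): 0.83751
T(1,1) = 0.85966 + (0.85966 − 0.96442)/3 = 0.82474
T(2,1) = 0.83751 + (0.83751 − 0.85966)/3 = 0.83013
T(2,2) = 0.83013 + (0.83013 − 0.82474)/15 = 0.83049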